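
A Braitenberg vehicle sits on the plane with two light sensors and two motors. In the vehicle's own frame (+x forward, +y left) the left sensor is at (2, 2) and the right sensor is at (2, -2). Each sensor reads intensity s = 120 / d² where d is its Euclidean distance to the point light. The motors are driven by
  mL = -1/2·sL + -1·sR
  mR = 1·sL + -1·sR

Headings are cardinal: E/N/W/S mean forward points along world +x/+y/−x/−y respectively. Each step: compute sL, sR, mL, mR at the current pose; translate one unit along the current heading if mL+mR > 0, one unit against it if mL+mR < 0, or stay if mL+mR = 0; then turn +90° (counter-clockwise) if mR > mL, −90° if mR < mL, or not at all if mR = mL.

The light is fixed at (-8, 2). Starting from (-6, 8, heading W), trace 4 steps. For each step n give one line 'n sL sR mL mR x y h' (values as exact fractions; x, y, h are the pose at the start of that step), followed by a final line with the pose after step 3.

0 15/2 15/8 -45/8 45/8 -6 8 W
1 15/4 15/2 -75/8 -15/4 -6 8 S
2 120/97 120/41 -14100/3977 -6720/3977 -6 9 E
3 60/41 4/3 -254/123 16/123 -7 9 N
final -7 8 W

n=0: pose=(-6,8,W); sL=15/2, sR=15/8; mL=-45/8, mR=45/8; mL+mR=0 → advance +0; mR−mL=45/4 → turn +1·90°
n=1: pose=(-6,8,S); sL=15/4, sR=15/2; mL=-75/8, mR=-15/4; mL+mR=-105/8 → advance -1; mR−mL=45/8 → turn +1·90°
n=2: pose=(-6,9,E); sL=120/97, sR=120/41; mL=-14100/3977, mR=-6720/3977; mL+mR=-20820/3977 → advance -1; mR−mL=180/97 → turn +1·90°
n=3: pose=(-7,9,N); sL=60/41, sR=4/3; mL=-254/123, mR=16/123; mL+mR=-238/123 → advance -1; mR−mL=90/41 → turn +1·90°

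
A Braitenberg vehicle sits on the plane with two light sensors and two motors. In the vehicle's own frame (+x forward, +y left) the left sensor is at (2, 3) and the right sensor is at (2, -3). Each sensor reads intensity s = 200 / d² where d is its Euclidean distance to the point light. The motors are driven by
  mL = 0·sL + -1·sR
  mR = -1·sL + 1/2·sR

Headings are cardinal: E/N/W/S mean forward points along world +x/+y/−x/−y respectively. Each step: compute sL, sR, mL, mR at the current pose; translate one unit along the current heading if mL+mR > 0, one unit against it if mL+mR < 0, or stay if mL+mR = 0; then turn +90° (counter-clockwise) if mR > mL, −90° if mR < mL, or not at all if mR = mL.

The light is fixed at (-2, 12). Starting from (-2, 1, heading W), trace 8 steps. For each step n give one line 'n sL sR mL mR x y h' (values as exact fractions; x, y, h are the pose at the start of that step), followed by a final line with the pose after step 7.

n=0: pose=(-2,1,W); sL=1, sR=50/17; mL=-50/17, mR=8/17; mL+mR=-42/17 → advance -1; mR−mL=58/17 → turn +1·90°
n=1: pose=(-1,1,S); sL=40/37, sR=200/173; mL=-200/173, mR=-3220/6401; mL+mR=-10620/6401 → advance -1; mR−mL=4180/6401 → turn +1·90°
n=2: pose=(-1,2,E); sL=100/29, sR=100/89; mL=-100/89, mR=-7450/2581; mL+mR=-10350/2581 → advance -1; mR−mL=-4550/2581 → turn -1·90°
n=3: pose=(-2,2,S); sL=200/153, sR=200/153; mL=-200/153, mR=-100/153; mL+mR=-100/51 → advance -1; mR−mL=100/153 → turn +1·90°
n=4: pose=(-2,3,E); sL=5, sR=50/37; mL=-50/37, mR=-160/37; mL+mR=-210/37 → advance -1; mR−mL=-110/37 → turn -1·90°
n=5: pose=(-3,3,S); sL=8/5, sR=200/137; mL=-200/137, mR=-596/685; mL+mR=-1596/685 → advance -1; mR−mL=404/685 → turn +1·90°
n=6: pose=(-3,4,E); sL=100/13, sR=100/61; mL=-100/61, mR=-5450/793; mL+mR=-6750/793 → advance -1; mR−mL=-4150/793 → turn -1·90°
n=7: pose=(-4,4,S); sL=200/101, sR=8/5; mL=-8/5, mR=-596/505; mL+mR=-1404/505 → advance -1; mR−mL=212/505 → turn +1·90°

0 1 50/17 -50/17 8/17 -2 1 W
1 40/37 200/173 -200/173 -3220/6401 -1 1 S
2 100/29 100/89 -100/89 -7450/2581 -1 2 E
3 200/153 200/153 -200/153 -100/153 -2 2 S
4 5 50/37 -50/37 -160/37 -2 3 E
5 8/5 200/137 -200/137 -596/685 -3 3 S
6 100/13 100/61 -100/61 -5450/793 -3 4 E
7 200/101 8/5 -8/5 -596/505 -4 4 S
final -4 5 E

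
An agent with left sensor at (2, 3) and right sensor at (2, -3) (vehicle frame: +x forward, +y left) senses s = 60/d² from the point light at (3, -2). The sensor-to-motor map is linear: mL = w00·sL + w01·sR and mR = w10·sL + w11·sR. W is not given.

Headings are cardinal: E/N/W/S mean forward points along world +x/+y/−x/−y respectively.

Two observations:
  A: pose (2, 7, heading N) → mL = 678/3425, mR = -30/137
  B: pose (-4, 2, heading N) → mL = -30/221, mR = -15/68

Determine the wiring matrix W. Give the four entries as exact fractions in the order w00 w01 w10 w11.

obs A: pose=(2,7,N) → sL=60/137, sR=12/25, mL=678/3425, mR=-30/137
obs B: pose=(-4,2,N) → sL=15/34, sR=15/13, mL=-30/221, mR=-15/68
sensor matrix S = [[60/137, 12/25], [15/34, 15/13]]; det S = 44442/151385
solve [mL_A; mL_B] = S·[w00; w01] and [mR_A; mR_B] = S·[w10; w11]:
  w00 = 1, w01 = -1/2, w10 = -1/2, w11 = 0

1 -1/2 -1/2 0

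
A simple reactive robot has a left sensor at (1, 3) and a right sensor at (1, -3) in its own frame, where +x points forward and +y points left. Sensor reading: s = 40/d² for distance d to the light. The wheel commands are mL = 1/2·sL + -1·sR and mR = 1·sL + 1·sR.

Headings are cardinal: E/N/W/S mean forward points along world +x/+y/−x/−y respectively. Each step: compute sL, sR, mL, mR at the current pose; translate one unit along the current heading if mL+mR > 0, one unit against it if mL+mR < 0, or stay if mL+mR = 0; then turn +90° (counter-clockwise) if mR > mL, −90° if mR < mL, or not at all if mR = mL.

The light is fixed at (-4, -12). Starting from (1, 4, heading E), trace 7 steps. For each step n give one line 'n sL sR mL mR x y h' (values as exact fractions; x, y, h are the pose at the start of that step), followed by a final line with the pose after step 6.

0 40/397 8/41 -2356/16277 4816/16277 1 4 E
1 20/149 4/37 -226/5513 1336/5513 2 4 N
2 40/221 8/85 -4/1105 304/1105 2 5 W
3 1/8 2/13 -19/208 29/104 1 5 S
4 40/397 8/41 -2356/16277 4816/16277 1 4 E
5 20/149 4/37 -226/5513 1336/5513 2 4 N
6 40/221 8/85 -4/1105 304/1105 2 5 W
final 1 5 S

n=0: pose=(1,4,E); sL=40/397, sR=8/41; mL=-2356/16277, mR=4816/16277; mL+mR=60/397 → advance +1; mR−mL=7172/16277 → turn +1·90°
n=1: pose=(2,4,N); sL=20/149, sR=4/37; mL=-226/5513, mR=1336/5513; mL+mR=30/149 → advance +1; mR−mL=1562/5513 → turn +1·90°
n=2: pose=(2,5,W); sL=40/221, sR=8/85; mL=-4/1105, mR=304/1105; mL+mR=60/221 → advance +1; mR−mL=308/1105 → turn +1·90°
n=3: pose=(1,5,S); sL=1/8, sR=2/13; mL=-19/208, mR=29/104; mL+mR=3/16 → advance +1; mR−mL=77/208 → turn +1·90°
n=4: pose=(1,4,E); sL=40/397, sR=8/41; mL=-2356/16277, mR=4816/16277; mL+mR=60/397 → advance +1; mR−mL=7172/16277 → turn +1·90°
n=5: pose=(2,4,N); sL=20/149, sR=4/37; mL=-226/5513, mR=1336/5513; mL+mR=30/149 → advance +1; mR−mL=1562/5513 → turn +1·90°
n=6: pose=(2,5,W); sL=40/221, sR=8/85; mL=-4/1105, mR=304/1105; mL+mR=60/221 → advance +1; mR−mL=308/1105 → turn +1·90°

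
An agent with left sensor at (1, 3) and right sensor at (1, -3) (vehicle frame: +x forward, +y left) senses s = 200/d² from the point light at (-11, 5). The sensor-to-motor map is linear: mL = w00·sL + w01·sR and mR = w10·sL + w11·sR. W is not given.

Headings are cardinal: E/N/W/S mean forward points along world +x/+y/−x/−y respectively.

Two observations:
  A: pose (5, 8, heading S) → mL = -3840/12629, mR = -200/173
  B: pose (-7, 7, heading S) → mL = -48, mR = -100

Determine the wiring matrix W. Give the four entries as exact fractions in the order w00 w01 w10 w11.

obs A: pose=(5,8,S) → sL=40/73, sR=200/173, mL=-3840/12629, mR=-200/173
obs B: pose=(-7,7,S) → sL=4, sR=100, mL=-48, mR=-100
sensor matrix S = [[40/73, 200/173], [4, 100]]; det S = 633600/12629
solve [mL_A; mL_B] = S·[w00; w01] and [mR_A; mR_B] = S·[w10; w11]:
  w00 = 1/2, w01 = -1/2, w10 = 0, w11 = -1

1/2 -1/2 0 -1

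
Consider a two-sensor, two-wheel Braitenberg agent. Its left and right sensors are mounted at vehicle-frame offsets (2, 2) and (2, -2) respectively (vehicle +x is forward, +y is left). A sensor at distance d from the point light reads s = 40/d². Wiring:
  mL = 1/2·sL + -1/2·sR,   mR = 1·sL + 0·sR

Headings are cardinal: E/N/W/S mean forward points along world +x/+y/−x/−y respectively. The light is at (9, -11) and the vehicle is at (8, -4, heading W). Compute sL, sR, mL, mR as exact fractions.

20/17 4/9 56/153 20/17

left sensor world pos  = (6, -6); dL² = 34
right sensor world pos = (6, -2); dR² = 90
sL = 40/34 = 20/17
sR = 40/90 = 4/9
mL = 1/2·sL + -1/2·sR = 56/153
mR = 1·sL + 0·sR = 20/17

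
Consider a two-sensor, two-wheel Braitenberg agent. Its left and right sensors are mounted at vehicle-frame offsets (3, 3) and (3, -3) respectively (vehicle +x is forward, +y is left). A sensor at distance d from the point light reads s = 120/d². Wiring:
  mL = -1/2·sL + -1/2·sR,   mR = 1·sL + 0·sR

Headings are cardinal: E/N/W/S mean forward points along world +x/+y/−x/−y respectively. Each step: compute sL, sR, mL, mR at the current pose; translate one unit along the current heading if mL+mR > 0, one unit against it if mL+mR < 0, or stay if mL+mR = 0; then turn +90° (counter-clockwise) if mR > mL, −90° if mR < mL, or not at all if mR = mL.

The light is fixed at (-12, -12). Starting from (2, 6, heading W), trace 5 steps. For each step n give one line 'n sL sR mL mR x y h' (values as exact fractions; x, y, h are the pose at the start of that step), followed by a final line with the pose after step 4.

n=0: pose=(2,6,W); sL=60/173, sR=60/281; mL=-13620/48613, mR=60/173; mL+mR=3240/48613 → advance +1; mR−mL=30480/48613 → turn +1·90°
n=1: pose=(1,6,S); sL=120/481, sR=24/65; mL=-744/2405, mR=120/481; mL+mR=-144/2405 → advance -1; mR−mL=1344/2405 → turn +1·90°
n=2: pose=(1,7,E); sL=6/37, sR=15/64; mL=-939/4736, mR=6/37; mL+mR=-171/4736 → advance -1; mR−mL=1707/4736 → turn +1·90°
n=3: pose=(0,7,N); sL=24/113, sR=120/709; mL=-15288/80117, mR=24/113; mL+mR=1728/80117 → advance +1; mR−mL=32304/80117 → turn +1·90°
n=4: pose=(0,8,W); sL=12/37, sR=12/61; mL=-588/2257, mR=12/37; mL+mR=144/2257 → advance +1; mR−mL=1320/2257 → turn +1·90°

0 60/173 60/281 -13620/48613 60/173 2 6 W
1 120/481 24/65 -744/2405 120/481 1 6 S
2 6/37 15/64 -939/4736 6/37 1 7 E
3 24/113 120/709 -15288/80117 24/113 0 7 N
4 12/37 12/61 -588/2257 12/37 0 8 W
final -1 8 S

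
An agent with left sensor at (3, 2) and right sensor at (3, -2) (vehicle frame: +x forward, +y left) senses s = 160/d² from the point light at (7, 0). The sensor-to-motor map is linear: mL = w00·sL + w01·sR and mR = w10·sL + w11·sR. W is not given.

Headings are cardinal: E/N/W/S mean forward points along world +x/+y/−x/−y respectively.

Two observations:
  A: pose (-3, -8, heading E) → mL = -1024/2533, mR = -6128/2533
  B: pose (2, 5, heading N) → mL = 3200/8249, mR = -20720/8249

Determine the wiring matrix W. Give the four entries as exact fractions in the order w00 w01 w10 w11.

-1/2 1/2 -1 -1/2

obs A: pose=(-3,-8,E) → sL=32/17, sR=160/149, mL=-1024/2533, mR=-6128/2533
obs B: pose=(2,5,N) → sL=160/113, sR=160/73, mL=3200/8249, mR=-20720/8249
sensor matrix S = [[32/17, 160/149], [160/113, 160/73]]; det S = 54435840/20894717
solve [mL_A; mL_B] = S·[w00; w01] and [mR_A; mR_B] = S·[w10; w11]:
  w00 = -1/2, w01 = 1/2, w10 = -1, w11 = -1/2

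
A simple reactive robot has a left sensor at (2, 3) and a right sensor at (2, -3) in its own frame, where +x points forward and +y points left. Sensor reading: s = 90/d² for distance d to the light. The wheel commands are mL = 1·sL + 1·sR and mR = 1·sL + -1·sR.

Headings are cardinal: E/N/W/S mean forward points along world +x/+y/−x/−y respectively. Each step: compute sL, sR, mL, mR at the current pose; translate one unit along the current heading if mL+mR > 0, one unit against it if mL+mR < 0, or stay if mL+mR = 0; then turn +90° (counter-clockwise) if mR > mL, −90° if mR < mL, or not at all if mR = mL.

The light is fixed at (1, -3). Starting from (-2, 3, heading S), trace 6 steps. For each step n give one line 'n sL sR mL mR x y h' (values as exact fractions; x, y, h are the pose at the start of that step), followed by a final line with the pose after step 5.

n=0: pose=(-2,3,S); sL=45/8, sR=45/26; mL=765/104, mR=405/104; mL+mR=45/4 → advance +1; mR−mL=-45/13 → turn -1·90°
n=1: pose=(-2,2,W); sL=90/29, sR=90/89; mL=10620/2581, mR=5400/2581; mL+mR=180/29 → advance +1; mR−mL=-180/89 → turn -1·90°
n=2: pose=(-3,2,N); sL=45/49, sR=9/5; mL=666/245, mR=-216/245; mL+mR=90/49 → advance +1; mR−mL=-18/5 → turn -1·90°
n=3: pose=(-3,3,E); sL=18/17, sR=90/13; mL=1764/221, mR=-1296/221; mL+mR=36/17 → advance +1; mR−mL=-180/13 → turn -1·90°
n=4: pose=(-2,3,S); sL=45/8, sR=45/26; mL=765/104, mR=405/104; mL+mR=45/4 → advance +1; mR−mL=-45/13 → turn -1·90°
n=5: pose=(-2,2,W); sL=90/29, sR=90/89; mL=10620/2581, mR=5400/2581; mL+mR=180/29 → advance +1; mR−mL=-180/89 → turn -1·90°

0 45/8 45/26 765/104 405/104 -2 3 S
1 90/29 90/89 10620/2581 5400/2581 -2 2 W
2 45/49 9/5 666/245 -216/245 -3 2 N
3 18/17 90/13 1764/221 -1296/221 -3 3 E
4 45/8 45/26 765/104 405/104 -2 3 S
5 90/29 90/89 10620/2581 5400/2581 -2 2 W
final -3 2 N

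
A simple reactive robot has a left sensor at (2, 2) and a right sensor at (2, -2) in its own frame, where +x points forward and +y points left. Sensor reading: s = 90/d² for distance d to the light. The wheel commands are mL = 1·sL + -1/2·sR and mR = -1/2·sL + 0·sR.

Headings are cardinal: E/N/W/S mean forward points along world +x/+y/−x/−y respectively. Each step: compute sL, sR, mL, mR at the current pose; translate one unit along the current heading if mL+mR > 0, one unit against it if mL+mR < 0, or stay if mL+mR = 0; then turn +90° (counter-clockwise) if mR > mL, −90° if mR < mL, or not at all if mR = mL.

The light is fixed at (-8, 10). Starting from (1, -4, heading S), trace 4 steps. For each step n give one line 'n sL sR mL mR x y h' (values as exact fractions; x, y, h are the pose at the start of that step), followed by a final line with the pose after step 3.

0 90/377 18/61 2097/22997 -45/377 1 -4 S
1 45/137 9/17 297/4658 -45/274 1 -3 W
2 18/37 18/53 621/1961 -9/37 2 -3 N
3 45/122 9/34 981/4148 -45/244 2 -2 E
final 3 -2 S

n=0: pose=(1,-4,S); sL=90/377, sR=18/61; mL=2097/22997, mR=-45/377; mL+mR=-648/22997 → advance -1; mR−mL=-4842/22997 → turn -1·90°
n=1: pose=(1,-3,W); sL=45/137, sR=9/17; mL=297/4658, mR=-45/274; mL+mR=-234/2329 → advance -1; mR−mL=-531/2329 → turn -1·90°
n=2: pose=(2,-3,N); sL=18/37, sR=18/53; mL=621/1961, mR=-9/37; mL+mR=144/1961 → advance +1; mR−mL=-1098/1961 → turn -1·90°
n=3: pose=(2,-2,E); sL=45/122, sR=9/34; mL=981/4148, mR=-45/244; mL+mR=54/1037 → advance +1; mR−mL=-873/2074 → turn -1·90°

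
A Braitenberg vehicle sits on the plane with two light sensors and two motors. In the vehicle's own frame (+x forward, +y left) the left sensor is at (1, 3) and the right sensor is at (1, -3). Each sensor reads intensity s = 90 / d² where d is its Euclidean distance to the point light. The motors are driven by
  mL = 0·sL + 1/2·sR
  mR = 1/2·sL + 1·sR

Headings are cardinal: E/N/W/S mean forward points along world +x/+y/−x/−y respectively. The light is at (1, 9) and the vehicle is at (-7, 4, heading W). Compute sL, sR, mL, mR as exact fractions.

18/29 18/17 9/17 675/493

left sensor world pos  = (-8, 1); dL² = 145
right sensor world pos = (-8, 7); dR² = 85
sL = 90/145 = 18/29
sR = 90/85 = 18/17
mL = 0·sL + 1/2·sR = 9/17
mR = 1/2·sL + 1·sR = 675/493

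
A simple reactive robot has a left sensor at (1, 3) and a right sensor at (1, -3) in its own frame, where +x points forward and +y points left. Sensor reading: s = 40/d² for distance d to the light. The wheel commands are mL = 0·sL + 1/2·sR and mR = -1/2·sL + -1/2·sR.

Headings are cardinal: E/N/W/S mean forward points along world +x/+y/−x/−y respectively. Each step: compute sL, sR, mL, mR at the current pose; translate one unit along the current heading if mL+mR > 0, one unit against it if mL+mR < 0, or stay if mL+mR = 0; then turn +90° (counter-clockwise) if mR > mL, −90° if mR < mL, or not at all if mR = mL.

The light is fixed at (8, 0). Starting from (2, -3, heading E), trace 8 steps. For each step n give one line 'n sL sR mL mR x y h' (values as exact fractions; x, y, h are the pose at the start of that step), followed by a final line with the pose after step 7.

n=0: pose=(2,-3,E); sL=8/5, sR=40/61; mL=20/61, mR=-344/305; mL+mR=-4/5 → advance -1; mR−mL=-444/305 → turn -1·90°
n=1: pose=(1,-3,S); sL=5/4, sR=10/29; mL=5/29, mR=-185/232; mL+mR=-5/8 → advance -1; mR−mL=-225/232 → turn -1·90°
n=2: pose=(1,-2,W); sL=40/89, sR=8/13; mL=4/13, mR=-616/1157; mL+mR=-20/89 → advance -1; mR−mL=-972/1157 → turn -1·90°
n=3: pose=(2,-2,N); sL=20/41, sR=4; mL=2, mR=-92/41; mL+mR=-10/41 → advance -1; mR−mL=-174/41 → turn -1·90°
n=4: pose=(2,-3,E); sL=8/5, sR=40/61; mL=20/61, mR=-344/305; mL+mR=-4/5 → advance -1; mR−mL=-444/305 → turn -1·90°
n=5: pose=(1,-3,S); sL=5/4, sR=10/29; mL=5/29, mR=-185/232; mL+mR=-5/8 → advance -1; mR−mL=-225/232 → turn -1·90°
n=6: pose=(1,-2,W); sL=40/89, sR=8/13; mL=4/13, mR=-616/1157; mL+mR=-20/89 → advance -1; mR−mL=-972/1157 → turn -1·90°
n=7: pose=(2,-2,N); sL=20/41, sR=4; mL=2, mR=-92/41; mL+mR=-10/41 → advance -1; mR−mL=-174/41 → turn -1·90°

0 8/5 40/61 20/61 -344/305 2 -3 E
1 5/4 10/29 5/29 -185/232 1 -3 S
2 40/89 8/13 4/13 -616/1157 1 -2 W
3 20/41 4 2 -92/41 2 -2 N
4 8/5 40/61 20/61 -344/305 2 -3 E
5 5/4 10/29 5/29 -185/232 1 -3 S
6 40/89 8/13 4/13 -616/1157 1 -2 W
7 20/41 4 2 -92/41 2 -2 N
final 2 -3 E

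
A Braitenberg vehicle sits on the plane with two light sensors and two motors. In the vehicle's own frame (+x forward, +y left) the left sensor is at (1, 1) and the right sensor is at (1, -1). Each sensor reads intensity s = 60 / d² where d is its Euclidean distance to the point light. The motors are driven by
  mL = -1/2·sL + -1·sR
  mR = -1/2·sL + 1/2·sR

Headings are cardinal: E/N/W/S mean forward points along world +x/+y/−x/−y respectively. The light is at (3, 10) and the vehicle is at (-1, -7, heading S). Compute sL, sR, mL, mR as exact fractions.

left sensor world pos  = (0, -8); dL² = 333
right sensor world pos = (-2, -8); dR² = 349
sL = 60/333 = 20/111
sR = 60/349 = 60/349
mL = -1/2·sL + -1·sR = -10150/38739
mR = -1/2·sL + 1/2·sR = -160/38739

20/111 60/349 -10150/38739 -160/38739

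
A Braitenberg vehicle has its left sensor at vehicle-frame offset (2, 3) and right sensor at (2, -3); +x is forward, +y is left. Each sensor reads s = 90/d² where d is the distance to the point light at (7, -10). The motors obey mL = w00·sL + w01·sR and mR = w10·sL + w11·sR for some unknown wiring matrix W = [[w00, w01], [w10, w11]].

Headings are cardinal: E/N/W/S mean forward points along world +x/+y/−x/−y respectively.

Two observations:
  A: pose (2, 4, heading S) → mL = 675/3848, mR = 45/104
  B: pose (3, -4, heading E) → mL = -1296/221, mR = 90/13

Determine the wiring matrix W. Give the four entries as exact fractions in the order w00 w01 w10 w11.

1 -1 0 1

obs A: pose=(2,4,S) → sL=45/74, sR=45/104, mL=675/3848, mR=45/104
obs B: pose=(3,-4,E) → sL=18/17, sR=90/13, mL=-1296/221, mR=90/13
sensor matrix S = [[45/74, 45/104], [18/17, 90/13]]; det S = 122715/32708
solve [mL_A; mL_B] = S·[w00; w01] and [mR_A; mR_B] = S·[w10; w11]:
  w00 = 1, w01 = -1, w10 = 0, w11 = 1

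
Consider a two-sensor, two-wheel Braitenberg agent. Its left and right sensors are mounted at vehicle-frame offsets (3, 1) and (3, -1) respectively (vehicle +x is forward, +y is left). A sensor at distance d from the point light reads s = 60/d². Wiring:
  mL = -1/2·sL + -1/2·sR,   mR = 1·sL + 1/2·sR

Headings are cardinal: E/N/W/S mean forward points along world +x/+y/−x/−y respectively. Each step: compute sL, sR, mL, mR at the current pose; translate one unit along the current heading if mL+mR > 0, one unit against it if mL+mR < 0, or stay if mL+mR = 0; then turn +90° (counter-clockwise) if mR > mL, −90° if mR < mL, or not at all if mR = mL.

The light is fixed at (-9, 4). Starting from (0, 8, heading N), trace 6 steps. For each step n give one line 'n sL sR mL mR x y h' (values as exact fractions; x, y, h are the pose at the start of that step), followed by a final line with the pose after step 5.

0 60/113 60/149 -7860/16837 12330/16837 0 8 N
1 15/13 5/6 -155/156 245/156 0 9 W
2 12/17 60/53 -828/901 1146/901 -1 9 S
3 30/73 6/13 -414/949 609/949 -1 8 E
4 60/113 60/149 -7860/16837 12330/16837 0 8 N
5 15/13 5/6 -155/156 245/156 0 9 W
final -1 9 S

n=0: pose=(0,8,N); sL=60/113, sR=60/149; mL=-7860/16837, mR=12330/16837; mL+mR=30/113 → advance +1; mR−mL=20190/16837 → turn +1·90°
n=1: pose=(0,9,W); sL=15/13, sR=5/6; mL=-155/156, mR=245/156; mL+mR=15/26 → advance +1; mR−mL=100/39 → turn +1·90°
n=2: pose=(-1,9,S); sL=12/17, sR=60/53; mL=-828/901, mR=1146/901; mL+mR=6/17 → advance +1; mR−mL=1974/901 → turn +1·90°
n=3: pose=(-1,8,E); sL=30/73, sR=6/13; mL=-414/949, mR=609/949; mL+mR=15/73 → advance +1; mR−mL=1023/949 → turn +1·90°
n=4: pose=(0,8,N); sL=60/113, sR=60/149; mL=-7860/16837, mR=12330/16837; mL+mR=30/113 → advance +1; mR−mL=20190/16837 → turn +1·90°
n=5: pose=(0,9,W); sL=15/13, sR=5/6; mL=-155/156, mR=245/156; mL+mR=15/26 → advance +1; mR−mL=100/39 → turn +1·90°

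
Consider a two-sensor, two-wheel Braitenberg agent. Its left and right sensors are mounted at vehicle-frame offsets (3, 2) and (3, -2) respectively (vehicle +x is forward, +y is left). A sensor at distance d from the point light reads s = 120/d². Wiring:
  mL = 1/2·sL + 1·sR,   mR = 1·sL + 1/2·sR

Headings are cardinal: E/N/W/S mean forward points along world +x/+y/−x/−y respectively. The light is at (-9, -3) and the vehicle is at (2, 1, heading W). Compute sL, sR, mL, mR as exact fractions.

left sensor world pos  = (-1, -1); dL² = 68
right sensor world pos = (-1, 3); dR² = 100
sL = 120/68 = 30/17
sR = 120/100 = 6/5
mL = 1/2·sL + 1·sR = 177/85
mR = 1·sL + 1/2·sR = 201/85

30/17 6/5 177/85 201/85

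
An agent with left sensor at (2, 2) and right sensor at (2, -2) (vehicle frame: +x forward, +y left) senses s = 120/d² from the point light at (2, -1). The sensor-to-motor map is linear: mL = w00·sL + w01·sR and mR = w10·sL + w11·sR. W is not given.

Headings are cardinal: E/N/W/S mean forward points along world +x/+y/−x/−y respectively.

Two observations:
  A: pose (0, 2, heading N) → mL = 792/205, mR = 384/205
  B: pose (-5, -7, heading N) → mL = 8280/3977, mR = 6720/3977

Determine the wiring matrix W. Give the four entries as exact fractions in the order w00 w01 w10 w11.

obs A: pose=(0,2,N) → sL=120/41, sR=24/5, mL=792/205, mR=384/205
obs B: pose=(-5,-7,N) → sL=120/97, sR=120/41, mL=8280/3977, mR=6720/3977
sensor matrix S = [[120/41, 24/5], [120/97, 120/41]]; det S = 428544/163057
solve [mL_A; mL_B] = S·[w00; w01] and [mR_A; mR_B] = S·[w10; w11]:
  w00 = 1/2, w01 = 1/2, w10 = -1, w11 = 1

1/2 1/2 -1 1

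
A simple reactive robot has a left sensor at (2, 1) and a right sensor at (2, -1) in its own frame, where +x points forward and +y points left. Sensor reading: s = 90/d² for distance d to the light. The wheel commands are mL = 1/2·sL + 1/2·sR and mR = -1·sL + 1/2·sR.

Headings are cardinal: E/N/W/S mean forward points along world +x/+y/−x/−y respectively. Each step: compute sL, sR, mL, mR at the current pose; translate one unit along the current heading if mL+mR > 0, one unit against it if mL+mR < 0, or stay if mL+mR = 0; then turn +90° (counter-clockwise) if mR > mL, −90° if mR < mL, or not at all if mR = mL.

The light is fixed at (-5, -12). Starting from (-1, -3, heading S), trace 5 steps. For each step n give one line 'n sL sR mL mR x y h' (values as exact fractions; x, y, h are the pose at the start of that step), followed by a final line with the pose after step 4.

0 45/37 45/29 1485/1073 -945/2146 -1 -3 S
1 90/53 18/17 1242/901 -1053/901 -1 -4 W
2 45/52 45/58 2475/3016 -180/377 -2 -4 N
3 18/25 90/89 1926/2225 -477/2225 -2 -3 E
4 45/37 45/29 1485/1073 -945/2146 -1 -3 S
final -1 -4 W

n=0: pose=(-1,-3,S); sL=45/37, sR=45/29; mL=1485/1073, mR=-945/2146; mL+mR=2025/2146 → advance +1; mR−mL=-135/74 → turn -1·90°
n=1: pose=(-1,-4,W); sL=90/53, sR=18/17; mL=1242/901, mR=-1053/901; mL+mR=189/901 → advance +1; mR−mL=-135/53 → turn -1·90°
n=2: pose=(-2,-4,N); sL=45/52, sR=45/58; mL=2475/3016, mR=-180/377; mL+mR=1035/3016 → advance +1; mR−mL=-135/104 → turn -1·90°
n=3: pose=(-2,-3,E); sL=18/25, sR=90/89; mL=1926/2225, mR=-477/2225; mL+mR=1449/2225 → advance +1; mR−mL=-27/25 → turn -1·90°
n=4: pose=(-1,-3,S); sL=45/37, sR=45/29; mL=1485/1073, mR=-945/2146; mL+mR=2025/2146 → advance +1; mR−mL=-135/74 → turn -1·90°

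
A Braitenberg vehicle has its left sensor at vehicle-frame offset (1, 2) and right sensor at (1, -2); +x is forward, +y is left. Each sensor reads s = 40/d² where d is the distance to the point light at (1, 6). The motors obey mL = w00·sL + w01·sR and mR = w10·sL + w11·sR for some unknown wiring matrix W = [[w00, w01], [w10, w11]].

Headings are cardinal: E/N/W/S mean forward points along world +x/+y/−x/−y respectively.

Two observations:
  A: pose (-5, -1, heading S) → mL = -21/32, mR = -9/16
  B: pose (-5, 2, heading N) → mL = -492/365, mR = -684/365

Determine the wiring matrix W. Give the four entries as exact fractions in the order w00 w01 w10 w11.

obs A: pose=(-5,-1,S) → sL=1/2, sR=5/16, mL=-21/32, mR=-9/16
obs B: pose=(-5,2,N) → sL=40/73, sR=8/5, mL=-492/365, mR=-684/365
sensor matrix S = [[1/2, 5/16], [40/73, 8/5]]; det S = 459/730
solve [mL_A; mL_B] = S·[w00; w01] and [mR_A; mR_B] = S·[w10; w11]:
  w00 = -1, w01 = -1/2, w10 = -1/2, w11 = -1

-1 -1/2 -1/2 -1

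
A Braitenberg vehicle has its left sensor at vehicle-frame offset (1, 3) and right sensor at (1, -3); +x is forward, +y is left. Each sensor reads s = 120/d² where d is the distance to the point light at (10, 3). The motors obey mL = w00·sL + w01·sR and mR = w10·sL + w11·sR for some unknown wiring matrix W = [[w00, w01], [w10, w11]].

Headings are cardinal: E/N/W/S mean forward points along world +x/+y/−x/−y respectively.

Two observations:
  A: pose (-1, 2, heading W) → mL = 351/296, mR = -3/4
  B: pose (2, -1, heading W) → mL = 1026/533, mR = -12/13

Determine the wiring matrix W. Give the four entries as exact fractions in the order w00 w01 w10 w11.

1/2 1 -1 0

obs A: pose=(-1,2,W) → sL=3/4, sR=30/37, mL=351/296, mR=-3/4
obs B: pose=(2,-1,W) → sL=12/13, sR=60/41, mL=1026/533, mR=-12/13
sensor matrix S = [[3/4, 30/37], [12/13, 60/41]]; det S = 6885/19721
solve [mL_A; mL_B] = S·[w00; w01] and [mR_A; mR_B] = S·[w10; w11]:
  w00 = 1/2, w01 = 1, w10 = -1, w11 = 0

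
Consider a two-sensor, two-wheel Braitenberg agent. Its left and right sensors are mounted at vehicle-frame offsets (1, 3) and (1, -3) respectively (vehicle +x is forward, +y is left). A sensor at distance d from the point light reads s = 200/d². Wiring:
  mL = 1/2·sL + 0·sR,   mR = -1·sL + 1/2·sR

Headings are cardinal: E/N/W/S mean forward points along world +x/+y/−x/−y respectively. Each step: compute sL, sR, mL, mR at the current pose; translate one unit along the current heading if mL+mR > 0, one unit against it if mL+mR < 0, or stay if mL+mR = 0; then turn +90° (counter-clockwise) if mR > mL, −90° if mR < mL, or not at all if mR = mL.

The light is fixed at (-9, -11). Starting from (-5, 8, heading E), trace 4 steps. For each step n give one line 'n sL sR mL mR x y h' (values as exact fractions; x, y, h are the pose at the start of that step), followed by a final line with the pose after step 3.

0 200/509 200/281 100/509 -5300/143029 -5 8 E
1 50/97 25/41 25/97 -1675/7954 -4 8 S
2 200/241 200/457 100/241 -67300/110137 -4 7 W
3 20/37 100/221 10/37 -2570/8177 -3 7 N
final -3 6 E

n=0: pose=(-5,8,E); sL=200/509, sR=200/281; mL=100/509, mR=-5300/143029; mL+mR=22800/143029 → advance +1; mR−mL=-33400/143029 → turn -1·90°
n=1: pose=(-4,8,S); sL=50/97, sR=25/41; mL=25/97, mR=-1675/7954; mL+mR=375/7954 → advance +1; mR−mL=-3725/7954 → turn -1·90°
n=2: pose=(-4,7,W); sL=200/241, sR=200/457; mL=100/241, mR=-67300/110137; mL+mR=-21600/110137 → advance -1; mR−mL=-113000/110137 → turn -1·90°
n=3: pose=(-3,7,N); sL=20/37, sR=100/221; mL=10/37, mR=-2570/8177; mL+mR=-360/8177 → advance -1; mR−mL=-4780/8177 → turn -1·90°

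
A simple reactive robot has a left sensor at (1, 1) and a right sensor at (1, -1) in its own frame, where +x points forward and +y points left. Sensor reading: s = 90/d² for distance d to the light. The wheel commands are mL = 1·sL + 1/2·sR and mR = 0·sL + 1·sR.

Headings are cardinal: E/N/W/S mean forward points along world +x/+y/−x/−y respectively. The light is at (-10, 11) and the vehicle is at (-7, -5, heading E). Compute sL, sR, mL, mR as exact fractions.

left sensor world pos  = (-6, -4); dL² = 241
right sensor world pos = (-6, -6); dR² = 305
sL = 90/241 = 90/241
sR = 90/305 = 18/61
mL = 1·sL + 1/2·sR = 7659/14701
mR = 0·sL + 1·sR = 18/61

90/241 18/61 7659/14701 18/61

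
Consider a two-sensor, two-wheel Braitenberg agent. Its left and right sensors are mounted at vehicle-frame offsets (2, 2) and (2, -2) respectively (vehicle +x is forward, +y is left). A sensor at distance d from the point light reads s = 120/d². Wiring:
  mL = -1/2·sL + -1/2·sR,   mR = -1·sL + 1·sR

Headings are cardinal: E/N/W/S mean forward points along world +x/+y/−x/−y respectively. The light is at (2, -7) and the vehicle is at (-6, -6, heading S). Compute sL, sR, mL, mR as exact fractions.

left sensor world pos  = (-4, -8); dL² = 37
right sensor world pos = (-8, -8); dR² = 101
sL = 120/37 = 120/37
sR = 120/101 = 120/101
mL = -1/2·sL + -1/2·sR = -8280/3737
mR = -1·sL + 1·sR = -7680/3737

120/37 120/101 -8280/3737 -7680/3737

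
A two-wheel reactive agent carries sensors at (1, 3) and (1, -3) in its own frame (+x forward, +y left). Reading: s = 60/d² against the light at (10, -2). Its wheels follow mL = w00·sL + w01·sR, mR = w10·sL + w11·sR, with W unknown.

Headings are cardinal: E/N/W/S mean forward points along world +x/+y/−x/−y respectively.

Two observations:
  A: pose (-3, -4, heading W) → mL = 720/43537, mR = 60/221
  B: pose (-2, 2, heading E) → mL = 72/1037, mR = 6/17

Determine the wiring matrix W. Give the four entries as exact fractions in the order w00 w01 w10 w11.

obs A: pose=(-3,-4,W) → sL=60/221, sR=60/197, mL=720/43537, mR=60/221
obs B: pose=(-2,2,E) → sL=6/17, sR=30/61, mL=72/1037, mR=6/17
sensor matrix S = [[60/221, 60/197], [6/17, 30/61]]; det S = 69120/2655757
solve [mL_A; mL_B] = S·[w00; w01] and [mR_A; mR_B] = S·[w10; w11]:
  w00 = -1/2, w01 = 1/2, w10 = 1, w11 = 0

-1/2 1/2 1 0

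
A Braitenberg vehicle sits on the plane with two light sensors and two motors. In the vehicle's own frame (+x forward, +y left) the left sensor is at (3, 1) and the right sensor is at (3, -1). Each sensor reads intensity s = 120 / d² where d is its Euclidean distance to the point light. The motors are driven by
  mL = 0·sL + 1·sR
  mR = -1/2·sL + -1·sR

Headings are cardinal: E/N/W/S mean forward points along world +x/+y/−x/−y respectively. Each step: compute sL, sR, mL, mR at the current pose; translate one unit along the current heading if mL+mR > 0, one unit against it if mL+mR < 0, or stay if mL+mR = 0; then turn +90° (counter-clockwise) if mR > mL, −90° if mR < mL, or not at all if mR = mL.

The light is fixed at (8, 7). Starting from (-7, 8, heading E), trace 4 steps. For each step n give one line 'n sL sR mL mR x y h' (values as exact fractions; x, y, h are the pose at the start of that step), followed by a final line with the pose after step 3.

n=0: pose=(-7,8,E); sL=30/37, sR=5/6; mL=5/6, mR=-275/222; mL+mR=-15/37 → advance -1; mR−mL=-230/111 → turn -1·90°
n=1: pose=(-8,8,S); sL=120/229, sR=120/293; mL=120/293, mR=-45060/67097; mL+mR=-60/229 → advance -1; mR−mL=-72540/67097 → turn -1·90°
n=2: pose=(-8,9,W); sL=60/181, sR=12/37; mL=12/37, mR=-3282/6697; mL+mR=-30/181 → advance -1; mR−mL=-5454/6697 → turn -1·90°
n=3: pose=(-7,9,N); sL=120/281, sR=120/221; mL=120/221, mR=-46980/62101; mL+mR=-60/281 → advance -1; mR−mL=-80700/62101 → turn -1·90°

0 30/37 5/6 5/6 -275/222 -7 8 E
1 120/229 120/293 120/293 -45060/67097 -8 8 S
2 60/181 12/37 12/37 -3282/6697 -8 9 W
3 120/281 120/221 120/221 -46980/62101 -7 9 N
final -7 8 E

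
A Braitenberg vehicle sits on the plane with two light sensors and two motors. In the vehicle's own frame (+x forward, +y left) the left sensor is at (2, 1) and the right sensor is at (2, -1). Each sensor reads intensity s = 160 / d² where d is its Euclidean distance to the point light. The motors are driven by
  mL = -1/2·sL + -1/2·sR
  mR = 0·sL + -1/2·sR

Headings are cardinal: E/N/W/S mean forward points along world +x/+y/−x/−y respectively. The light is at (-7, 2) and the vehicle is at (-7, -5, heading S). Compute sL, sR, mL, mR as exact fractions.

80/41 80/41 -80/41 -40/41

left sensor world pos  = (-6, -7); dL² = 82
right sensor world pos = (-8, -7); dR² = 82
sL = 160/82 = 80/41
sR = 160/82 = 80/41
mL = -1/2·sL + -1/2·sR = -80/41
mR = 0·sL + -1/2·sR = -40/41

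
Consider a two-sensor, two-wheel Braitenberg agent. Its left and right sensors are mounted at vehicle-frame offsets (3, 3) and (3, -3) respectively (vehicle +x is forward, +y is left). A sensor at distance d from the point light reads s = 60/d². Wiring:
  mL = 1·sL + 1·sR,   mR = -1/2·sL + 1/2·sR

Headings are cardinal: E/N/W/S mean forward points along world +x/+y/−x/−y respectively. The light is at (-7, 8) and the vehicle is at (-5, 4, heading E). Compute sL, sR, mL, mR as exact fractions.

left sensor world pos  = (-2, 7); dL² = 26
right sensor world pos = (-2, 1); dR² = 74
sL = 60/26 = 30/13
sR = 60/74 = 30/37
mL = 1·sL + 1·sR = 1500/481
mR = -1/2·sL + 1/2·sR = -360/481

30/13 30/37 1500/481 -360/481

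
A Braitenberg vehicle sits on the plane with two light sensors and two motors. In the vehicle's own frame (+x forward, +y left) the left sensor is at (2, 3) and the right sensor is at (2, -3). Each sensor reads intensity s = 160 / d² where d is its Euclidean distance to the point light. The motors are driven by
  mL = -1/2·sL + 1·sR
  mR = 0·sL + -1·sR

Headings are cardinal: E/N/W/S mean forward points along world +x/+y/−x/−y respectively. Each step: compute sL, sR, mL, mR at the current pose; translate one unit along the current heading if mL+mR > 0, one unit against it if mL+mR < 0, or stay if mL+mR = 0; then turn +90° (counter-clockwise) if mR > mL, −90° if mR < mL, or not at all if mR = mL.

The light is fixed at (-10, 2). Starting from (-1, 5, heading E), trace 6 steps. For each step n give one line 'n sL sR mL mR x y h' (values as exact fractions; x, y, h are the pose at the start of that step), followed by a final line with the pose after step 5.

n=0: pose=(-1,5,E); sL=160/157, sR=160/121; mL=15440/18997, mR=-160/121; mL+mR=-80/157 → advance -1; mR−mL=-40560/18997 → turn -1·90°
n=1: pose=(-2,5,S); sL=80/61, sR=80/13; mL=4360/793, mR=-80/13; mL+mR=-40/61 → advance -1; mR−mL=-9240/793 → turn -1·90°
n=2: pose=(-2,6,W); sL=160/37, sR=32/17; mL=-176/629, mR=-32/17; mL+mR=-80/37 → advance -1; mR−mL=-1008/629 → turn -1·90°
n=3: pose=(-1,6,N); sL=20/9, sR=8/9; mL=-2/9, mR=-8/9; mL+mR=-10/9 → advance -1; mR−mL=-2/3 → turn -1·90°
n=4: pose=(-1,5,E); sL=160/157, sR=160/121; mL=15440/18997, mR=-160/121; mL+mR=-80/157 → advance -1; mR−mL=-40560/18997 → turn -1·90°
n=5: pose=(-2,5,S); sL=80/61, sR=80/13; mL=4360/793, mR=-80/13; mL+mR=-40/61 → advance -1; mR−mL=-9240/793 → turn -1·90°

0 160/157 160/121 15440/18997 -160/121 -1 5 E
1 80/61 80/13 4360/793 -80/13 -2 5 S
2 160/37 32/17 -176/629 -32/17 -2 6 W
3 20/9 8/9 -2/9 -8/9 -1 6 N
4 160/157 160/121 15440/18997 -160/121 -1 5 E
5 80/61 80/13 4360/793 -80/13 -2 5 S
final -2 6 W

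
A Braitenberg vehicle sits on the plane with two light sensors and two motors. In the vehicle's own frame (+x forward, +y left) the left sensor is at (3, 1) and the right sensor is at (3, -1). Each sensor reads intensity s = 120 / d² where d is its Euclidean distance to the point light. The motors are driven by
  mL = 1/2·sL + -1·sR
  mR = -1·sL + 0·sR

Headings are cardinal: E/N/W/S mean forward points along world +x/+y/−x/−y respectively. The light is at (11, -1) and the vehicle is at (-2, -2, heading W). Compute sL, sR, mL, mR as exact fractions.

left sensor world pos  = (-5, -3); dL² = 260
right sensor world pos = (-5, -1); dR² = 256
sL = 120/260 = 6/13
sR = 120/256 = 15/32
mL = 1/2·sL + -1·sR = -99/416
mR = -1·sL + 0·sR = -6/13

6/13 15/32 -99/416 -6/13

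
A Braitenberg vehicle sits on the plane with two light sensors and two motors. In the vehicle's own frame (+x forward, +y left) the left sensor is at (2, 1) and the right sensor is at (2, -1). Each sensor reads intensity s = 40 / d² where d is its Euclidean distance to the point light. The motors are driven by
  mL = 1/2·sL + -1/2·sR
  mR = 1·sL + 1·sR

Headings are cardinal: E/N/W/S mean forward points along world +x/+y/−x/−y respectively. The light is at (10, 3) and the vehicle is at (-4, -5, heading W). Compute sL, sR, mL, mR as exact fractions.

left sensor world pos  = (-6, -6); dL² = 337
right sensor world pos = (-6, -4); dR² = 305
sL = 40/337 = 40/337
sR = 40/305 = 8/61
mL = 1/2·sL + -1/2·sR = -128/20557
mR = 1·sL + 1·sR = 5136/20557

40/337 8/61 -128/20557 5136/20557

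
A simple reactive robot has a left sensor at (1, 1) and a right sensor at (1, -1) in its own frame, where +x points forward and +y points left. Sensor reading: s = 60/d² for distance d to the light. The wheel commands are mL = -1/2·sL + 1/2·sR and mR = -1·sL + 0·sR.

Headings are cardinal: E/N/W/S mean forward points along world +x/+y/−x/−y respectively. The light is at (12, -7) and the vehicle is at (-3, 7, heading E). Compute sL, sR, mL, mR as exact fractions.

left sensor world pos  = (-2, 8); dL² = 421
right sensor world pos = (-2, 6); dR² = 365
sL = 60/421 = 60/421
sR = 60/365 = 12/73
mL = -1/2·sL + 1/2·sR = 336/30733
mR = -1·sL + 0·sR = -60/421

60/421 12/73 336/30733 -60/421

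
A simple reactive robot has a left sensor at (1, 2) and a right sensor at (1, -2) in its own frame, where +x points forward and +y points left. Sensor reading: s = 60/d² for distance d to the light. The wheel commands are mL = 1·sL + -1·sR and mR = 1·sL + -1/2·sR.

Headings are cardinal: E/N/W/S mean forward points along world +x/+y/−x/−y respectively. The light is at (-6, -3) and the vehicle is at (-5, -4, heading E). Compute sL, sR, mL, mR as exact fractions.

left sensor world pos  = (-4, -2); dL² = 5
right sensor world pos = (-4, -6); dR² = 13
sL = 60/5 = 12
sR = 60/13 = 60/13
mL = 1·sL + -1·sR = 96/13
mR = 1·sL + -1/2·sR = 126/13

12 60/13 96/13 126/13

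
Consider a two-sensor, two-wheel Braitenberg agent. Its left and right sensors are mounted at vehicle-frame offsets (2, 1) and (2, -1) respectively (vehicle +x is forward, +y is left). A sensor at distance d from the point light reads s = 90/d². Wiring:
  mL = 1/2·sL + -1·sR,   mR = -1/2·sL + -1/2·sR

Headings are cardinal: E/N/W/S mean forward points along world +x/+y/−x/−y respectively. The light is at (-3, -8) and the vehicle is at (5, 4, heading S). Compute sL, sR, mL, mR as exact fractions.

left sensor world pos  = (6, 2); dL² = 181
right sensor world pos = (4, 2); dR² = 149
sL = 90/181 = 90/181
sR = 90/149 = 90/149
mL = 1/2·sL + -1·sR = -9585/26969
mR = -1/2·sL + -1/2·sR = -14850/26969

90/181 90/149 -9585/26969 -14850/26969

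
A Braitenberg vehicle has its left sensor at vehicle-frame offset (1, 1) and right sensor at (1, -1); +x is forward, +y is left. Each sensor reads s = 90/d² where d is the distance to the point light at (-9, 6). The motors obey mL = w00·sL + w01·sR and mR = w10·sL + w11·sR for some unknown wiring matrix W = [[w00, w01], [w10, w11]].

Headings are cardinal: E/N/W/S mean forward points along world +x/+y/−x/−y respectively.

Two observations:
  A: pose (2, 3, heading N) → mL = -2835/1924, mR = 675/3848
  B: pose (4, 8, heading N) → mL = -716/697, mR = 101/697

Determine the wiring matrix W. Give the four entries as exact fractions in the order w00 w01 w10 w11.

-1 -1 -1/2 1

obs A: pose=(2,3,N) → sL=45/52, sR=45/74, mL=-2835/1924, mR=675/3848
obs B: pose=(4,8,N) → sL=10/17, sR=18/41, mL=-716/697, mR=101/697
sensor matrix S = [[45/52, 45/74], [10/17, 18/41]]; det S = 14895/670514
solve [mL_A; mL_B] = S·[w00; w01] and [mR_A; mR_B] = S·[w10; w11]:
  w00 = -1, w01 = -1, w10 = -1/2, w11 = 1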